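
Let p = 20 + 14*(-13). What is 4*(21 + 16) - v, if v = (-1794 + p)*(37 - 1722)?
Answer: -3295712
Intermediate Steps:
p = -162 (p = 20 - 182 = -162)
v = 3295860 (v = (-1794 - 162)*(37 - 1722) = -1956*(-1685) = 3295860)
4*(21 + 16) - v = 4*(21 + 16) - 1*3295860 = 4*37 - 3295860 = 148 - 3295860 = -3295712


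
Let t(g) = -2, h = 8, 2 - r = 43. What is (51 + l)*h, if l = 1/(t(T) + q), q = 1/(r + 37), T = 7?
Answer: 3640/9 ≈ 404.44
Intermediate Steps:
r = -41 (r = 2 - 1*43 = 2 - 43 = -41)
q = -¼ (q = 1/(-41 + 37) = 1/(-4) = -¼ ≈ -0.25000)
l = -4/9 (l = 1/(-2 - ¼) = 1/(-9/4) = -4/9 ≈ -0.44444)
(51 + l)*h = (51 - 4/9)*8 = (455/9)*8 = 3640/9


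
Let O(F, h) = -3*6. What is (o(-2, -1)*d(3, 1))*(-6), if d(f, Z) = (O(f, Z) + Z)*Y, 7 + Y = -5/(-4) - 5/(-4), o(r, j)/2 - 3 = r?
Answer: -918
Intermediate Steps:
O(F, h) = -18
o(r, j) = 6 + 2*r
Y = -9/2 (Y = -7 + (-5/(-4) - 5/(-4)) = -7 + (-5*(-¼) - 5*(-¼)) = -7 + (5/4 + 5/4) = -7 + 5/2 = -9/2 ≈ -4.5000)
d(f, Z) = 81 - 9*Z/2 (d(f, Z) = (-18 + Z)*(-9/2) = 81 - 9*Z/2)
(o(-2, -1)*d(3, 1))*(-6) = ((6 + 2*(-2))*(81 - 9/2*1))*(-6) = ((6 - 4)*(81 - 9/2))*(-6) = (2*(153/2))*(-6) = 153*(-6) = -918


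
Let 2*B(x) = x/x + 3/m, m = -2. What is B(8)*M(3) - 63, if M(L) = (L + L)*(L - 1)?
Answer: -66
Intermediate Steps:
B(x) = -1/4 (B(x) = (x/x + 3/(-2))/2 = (1 + 3*(-1/2))/2 = (1 - 3/2)/2 = (1/2)*(-1/2) = -1/4)
M(L) = 2*L*(-1 + L) (M(L) = (2*L)*(-1 + L) = 2*L*(-1 + L))
B(8)*M(3) - 63 = -3*(-1 + 3)/2 - 63 = -3*2/2 - 63 = -1/4*12 - 63 = -3 - 63 = -66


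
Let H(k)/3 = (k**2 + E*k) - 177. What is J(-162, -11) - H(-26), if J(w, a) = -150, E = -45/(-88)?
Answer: -70713/44 ≈ -1607.1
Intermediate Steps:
E = 45/88 (E = -45*(-1/88) = 45/88 ≈ 0.51136)
H(k) = -531 + 3*k**2 + 135*k/88 (H(k) = 3*((k**2 + 45*k/88) - 177) = 3*(-177 + k**2 + 45*k/88) = -531 + 3*k**2 + 135*k/88)
J(-162, -11) - H(-26) = -150 - (-531 + 3*(-26)**2 + (135/88)*(-26)) = -150 - (-531 + 3*676 - 1755/44) = -150 - (-531 + 2028 - 1755/44) = -150 - 1*64113/44 = -150 - 64113/44 = -70713/44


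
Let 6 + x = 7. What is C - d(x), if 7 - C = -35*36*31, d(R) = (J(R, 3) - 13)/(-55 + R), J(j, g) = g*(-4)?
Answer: 2109593/54 ≈ 39067.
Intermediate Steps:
J(j, g) = -4*g
x = 1 (x = -6 + 7 = 1)
d(R) = -25/(-55 + R) (d(R) = (-4*3 - 13)/(-55 + R) = (-12 - 13)/(-55 + R) = -25/(-55 + R))
C = 39067 (C = 7 - (-35*36)*31 = 7 - (-1260)*31 = 7 - 1*(-39060) = 7 + 39060 = 39067)
C - d(x) = 39067 - (-25)/(-55 + 1) = 39067 - (-25)/(-54) = 39067 - (-25)*(-1)/54 = 39067 - 1*25/54 = 39067 - 25/54 = 2109593/54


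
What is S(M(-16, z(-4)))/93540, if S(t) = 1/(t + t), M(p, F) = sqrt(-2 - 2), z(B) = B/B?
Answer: -I/374160 ≈ -2.6727e-6*I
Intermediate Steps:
z(B) = 1
M(p, F) = 2*I (M(p, F) = sqrt(-4) = 2*I)
S(t) = 1/(2*t)
S(M(-16, z(-4)))/93540 = (1/(2*((2*I))))/93540 = ((-I/2)/2)*(1/93540) = -I/4*(1/93540) = -I/374160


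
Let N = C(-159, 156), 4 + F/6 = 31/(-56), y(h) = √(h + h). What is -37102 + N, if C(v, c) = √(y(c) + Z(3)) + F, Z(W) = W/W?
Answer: -1039621/28 + √(1 + 2*√78) ≈ -37125.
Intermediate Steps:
Z(W) = 1
y(h) = √2*√h (y(h) = √(2*h) = √2*√h)
F = -765/28 (F = -24 + 6*(31/(-56)) = -24 + 6*(31*(-1/56)) = -24 + 6*(-31/56) = -24 - 93/28 = -765/28 ≈ -27.321)
C(v, c) = -765/28 + √(1 + √2*√c) (C(v, c) = √(√2*√c + 1) - 765/28 = √(1 + √2*√c) - 765/28 = -765/28 + √(1 + √2*√c))
N = -765/28 + √(1 + 2*√78) (N = -765/28 + √(1 + √2*√156) = -765/28 + √(1 + √2*(2*√39)) = -765/28 + √(1 + 2*√78) ≈ -23.001)
-37102 + N = -37102 + (-765/28 + √(1 + 2*√78)) = -1039621/28 + √(1 + 2*√78)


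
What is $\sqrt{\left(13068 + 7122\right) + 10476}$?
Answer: $\sqrt{30666} \approx 175.12$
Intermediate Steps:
$\sqrt{\left(13068 + 7122\right) + 10476} = \sqrt{20190 + 10476} = \sqrt{30666}$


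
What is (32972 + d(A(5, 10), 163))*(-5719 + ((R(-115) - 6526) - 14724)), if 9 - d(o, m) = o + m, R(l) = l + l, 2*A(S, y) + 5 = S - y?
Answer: -892752777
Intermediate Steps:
A(S, y) = -5/2 + S/2 - y/2 (A(S, y) = -5/2 + (S - y)/2 = -5/2 + (S/2 - y/2) = -5/2 + S/2 - y/2)
R(l) = 2*l
d(o, m) = 9 - m - o (d(o, m) = 9 - (o + m) = 9 - (m + o) = 9 + (-m - o) = 9 - m - o)
(32972 + d(A(5, 10), 163))*(-5719 + ((R(-115) - 6526) - 14724)) = (32972 + (9 - 1*163 - (-5/2 + (1/2)*5 - 1/2*10)))*(-5719 + ((2*(-115) - 6526) - 14724)) = (32972 + (9 - 163 - (-5/2 + 5/2 - 5)))*(-5719 + ((-230 - 6526) - 14724)) = (32972 + (9 - 163 - 1*(-5)))*(-5719 + (-6756 - 14724)) = (32972 + (9 - 163 + 5))*(-5719 - 21480) = (32972 - 149)*(-27199) = 32823*(-27199) = -892752777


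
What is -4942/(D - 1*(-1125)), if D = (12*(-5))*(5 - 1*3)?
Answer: -4942/1005 ≈ -4.9174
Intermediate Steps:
D = -120 (D = -60*(5 - 3) = -60*2 = -120)
-4942/(D - 1*(-1125)) = -4942/(-120 - 1*(-1125)) = -4942/(-120 + 1125) = -4942/1005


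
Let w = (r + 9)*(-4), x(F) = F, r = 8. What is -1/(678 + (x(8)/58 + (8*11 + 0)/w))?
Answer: -493/333684 ≈ -0.0014774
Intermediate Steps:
w = -68 (w = (8 + 9)*(-4) = 17*(-4) = -68)
-1/(678 + (x(8)/58 + (8*11 + 0)/w)) = -1/(678 + (8/58 + (8*11 + 0)/(-68))) = -1/(678 + (8*(1/58) + (88 + 0)*(-1/68))) = -1/(678 + (4/29 + 88*(-1/68))) = -1/(678 + (4/29 - 22/17)) = -1/(678 - 570/493) = -1/333684/493 = -1*493/333684 = -493/333684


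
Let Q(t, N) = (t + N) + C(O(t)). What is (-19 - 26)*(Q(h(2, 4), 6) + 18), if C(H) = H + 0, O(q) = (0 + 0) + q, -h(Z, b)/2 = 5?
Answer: -180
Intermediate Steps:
h(Z, b) = -10 (h(Z, b) = -2*5 = -10)
O(q) = q (O(q) = 0 + q = q)
C(H) = H
Q(t, N) = N + 2*t (Q(t, N) = (t + N) + t = (N + t) + t = N + 2*t)
(-19 - 26)*(Q(h(2, 4), 6) + 18) = (-19 - 26)*((6 + 2*(-10)) + 18) = -45*((6 - 20) + 18) = -45*(-14 + 18) = -45*4 = -180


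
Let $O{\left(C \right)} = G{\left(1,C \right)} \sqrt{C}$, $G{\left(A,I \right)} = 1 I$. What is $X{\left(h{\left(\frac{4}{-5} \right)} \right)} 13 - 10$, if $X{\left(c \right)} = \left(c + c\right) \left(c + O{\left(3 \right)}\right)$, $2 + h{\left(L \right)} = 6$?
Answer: $406 + 312 \sqrt{3} \approx 946.4$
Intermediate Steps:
$G{\left(A,I \right)} = I$
$h{\left(L \right)} = 4$ ($h{\left(L \right)} = -2 + 6 = 4$)
$O{\left(C \right)} = C^{\frac{3}{2}}$ ($O{\left(C \right)} = C \sqrt{C} = C^{\frac{3}{2}}$)
$X{\left(c \right)} = 2 c \left(c + 3 \sqrt{3}\right)$ ($X{\left(c \right)} = \left(c + c\right) \left(c + 3^{\frac{3}{2}}\right) = 2 c \left(c + 3 \sqrt{3}\right)$)
$X{\left(h{\left(\frac{4}{-5} \right)} \right)} 13 - 10 = 2 \cdot 4 \left(4 + 3 \sqrt{3}\right) 13 - 10 = \left(32 + 24 \sqrt{3}\right) 13 - 10 = \left(416 + 312 \sqrt{3}\right) - 10 = 406 + 312 \sqrt{3}$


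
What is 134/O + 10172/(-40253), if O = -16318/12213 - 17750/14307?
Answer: -157843977471059/3020601060188 ≈ -52.256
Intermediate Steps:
O = -150080792/58243797 (O = -16318*1/12213 - 17750*1/14307 = -16318/12213 - 17750/14307 = -150080792/58243797 ≈ -2.5768)
134/O + 10172/(-40253) = 134/(-150080792/58243797) + 10172/(-40253) = 134*(-58243797/150080792) + 10172*(-1/40253) = -3902334399/75040396 - 10172/40253 = -157843977471059/3020601060188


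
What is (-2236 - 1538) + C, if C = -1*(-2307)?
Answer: -1467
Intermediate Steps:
C = 2307
(-2236 - 1538) + C = (-2236 - 1538) + 2307 = -3774 + 2307 = -1467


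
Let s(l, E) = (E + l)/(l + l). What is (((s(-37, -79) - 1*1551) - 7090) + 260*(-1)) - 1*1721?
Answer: -392956/37 ≈ -10620.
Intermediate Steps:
s(l, E) = (E + l)/(2*l) (s(l, E) = (E + l)/((2*l)) = (E + l)*(1/(2*l)) = (E + l)/(2*l))
(((s(-37, -79) - 1*1551) - 7090) + 260*(-1)) - 1*1721 = ((((½)*(-79 - 37)/(-37) - 1*1551) - 7090) + 260*(-1)) - 1*1721 = ((((½)*(-1/37)*(-116) - 1551) - 7090) - 260) - 1721 = (((58/37 - 1551) - 7090) - 260) - 1721 = ((-57329/37 - 7090) - 260) - 1721 = (-319659/37 - 260) - 1721 = -329279/37 - 1721 = -392956/37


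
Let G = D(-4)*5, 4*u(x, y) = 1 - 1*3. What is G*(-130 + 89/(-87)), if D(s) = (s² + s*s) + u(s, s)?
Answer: -1196895/58 ≈ -20636.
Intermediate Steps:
u(x, y) = -½ (u(x, y) = (1 - 1*3)/4 = (1 - 3)/4 = (¼)*(-2) = -½)
D(s) = -½ + 2*s² (D(s) = (s² + s*s) - ½ = (s² + s²) - ½ = 2*s² - ½ = -½ + 2*s²)
G = 315/2 (G = (-½ + 2*(-4)²)*5 = (-½ + 2*16)*5 = (-½ + 32)*5 = (63/2)*5 = 315/2 ≈ 157.50)
G*(-130 + 89/(-87)) = 315*(-130 + 89/(-87))/2 = 315*(-130 + 89*(-1/87))/2 = 315*(-130 - 89/87)/2 = (315/2)*(-11399/87) = -1196895/58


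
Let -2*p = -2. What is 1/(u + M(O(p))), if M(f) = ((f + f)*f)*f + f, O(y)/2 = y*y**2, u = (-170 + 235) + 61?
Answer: 1/144 ≈ 0.0069444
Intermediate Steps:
u = 126 (u = 65 + 61 = 126)
p = 1 (p = -1/2*(-2) = 1)
O(y) = 2*y**3 (O(y) = 2*(y*y**2) = 2*y**3)
M(f) = f + 2*f**3 (M(f) = ((2*f)*f)*f + f = (2*f**2)*f + f = 2*f**3 + f = f + 2*f**3)
1/(u + M(O(p))) = 1/(126 + (2*1**3 + 2*(2*1**3)**3)) = 1/(126 + (2*1 + 2*(2*1)**3)) = 1/(126 + (2 + 2*2**3)) = 1/(126 + (2 + 2*8)) = 1/(126 + (2 + 16)) = 1/(126 + 18) = 1/144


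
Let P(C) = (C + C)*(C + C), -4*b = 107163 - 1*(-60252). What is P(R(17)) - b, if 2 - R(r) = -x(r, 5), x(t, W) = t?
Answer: 173191/4 ≈ 43298.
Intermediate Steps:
R(r) = 2 + r (R(r) = 2 - (-1)*r = 2 + r)
b = -167415/4 (b = -(107163 - 1*(-60252))/4 = -(107163 + 60252)/4 = -¼*167415 = -167415/4 ≈ -41854.)
P(C) = 4*C² (P(C) = (2*C)*(2*C) = 4*C²)
P(R(17)) - b = 4*(2 + 17)² - 1*(-167415/4) = 4*19² + 167415/4 = 4*361 + 167415/4 = 1444 + 167415/4 = 173191/4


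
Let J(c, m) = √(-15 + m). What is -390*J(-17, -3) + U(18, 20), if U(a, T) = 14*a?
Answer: 252 - 1170*I*√2 ≈ 252.0 - 1654.6*I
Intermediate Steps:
-390*J(-17, -3) + U(18, 20) = -390*√(-15 - 3) + 14*18 = -1170*I*√2 + 252 = 252 - 1170*I*√2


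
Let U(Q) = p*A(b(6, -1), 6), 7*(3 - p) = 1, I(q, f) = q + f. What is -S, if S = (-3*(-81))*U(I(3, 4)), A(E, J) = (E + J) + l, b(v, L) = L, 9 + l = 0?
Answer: 19440/7 ≈ 2777.1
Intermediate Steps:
l = -9 (l = -9 + 0 = -9)
I(q, f) = f + q
p = 20/7 (p = 3 - ⅐*1 = 3 - ⅐ = 20/7 ≈ 2.8571)
A(E, J) = -9 + E + J (A(E, J) = (E + J) - 9 = -9 + E + J)
U(Q) = -80/7 (U(Q) = 20*(-9 - 1 + 6)/7 = (20/7)*(-4) = -80/7)
S = -19440/7 (S = -3*(-81)*(-80/7) = 243*(-80/7) = -19440/7 ≈ -2777.1)
-S = -1*(-19440/7) = 19440/7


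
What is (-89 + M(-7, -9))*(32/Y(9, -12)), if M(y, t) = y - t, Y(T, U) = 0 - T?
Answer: 928/3 ≈ 309.33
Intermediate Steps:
Y(T, U) = -T
(-89 + M(-7, -9))*(32/Y(9, -12)) = (-89 + (-7 - 1*(-9)))*(32/((-1*9))) = (-89 + (-7 + 9))*(32/(-9)) = (-89 + 2)*(32*(-1/9)) = -87*(-32/9) = 928/3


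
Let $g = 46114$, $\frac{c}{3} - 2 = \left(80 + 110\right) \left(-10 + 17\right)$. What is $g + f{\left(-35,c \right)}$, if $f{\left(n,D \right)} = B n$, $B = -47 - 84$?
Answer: $50699$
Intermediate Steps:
$B = -131$ ($B = -47 - 84 = -131$)
$c = 3996$ ($c = 6 + 3 \left(80 + 110\right) \left(-10 + 17\right) = 6 + 3 \cdot 190 \cdot 7 = 6 + 3 \cdot 1330 = 6 + 3990 = 3996$)
$f{\left(n,D \right)} = - 131 n$
$g + f{\left(-35,c \right)} = 46114 - -4585 = 46114 + 4585 = 50699$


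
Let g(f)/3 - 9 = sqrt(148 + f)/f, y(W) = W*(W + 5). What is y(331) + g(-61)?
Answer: 111243 - 3*sqrt(87)/61 ≈ 1.1124e+5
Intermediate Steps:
y(W) = W*(5 + W)
g(f) = 27 + 3*sqrt(148 + f)/f (g(f) = 27 + 3*(sqrt(148 + f)/f) = 27 + 3*sqrt(148 + f)/f)
y(331) + g(-61) = 331*(5 + 331) + (27 + 3*sqrt(148 - 61)/(-61)) = 331*336 + (27 + 3*(-1/61)*sqrt(87)) = 111216 + (27 - 3*sqrt(87)/61) = 111243 - 3*sqrt(87)/61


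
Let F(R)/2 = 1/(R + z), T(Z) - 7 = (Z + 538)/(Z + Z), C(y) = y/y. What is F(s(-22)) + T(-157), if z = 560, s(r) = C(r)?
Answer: 1019965/176154 ≈ 5.7902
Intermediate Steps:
C(y) = 1
s(r) = 1
T(Z) = 7 + (538 + Z)/(2*Z) (T(Z) = 7 + (Z + 538)/(Z + Z) = 7 + (538 + Z)/((2*Z)) = 7 + (538 + Z)*(1/(2*Z)) = 7 + (538 + Z)/(2*Z))
F(R) = 2/(560 + R) (F(R) = 2/(R + 560) = 2/(560 + R))
F(s(-22)) + T(-157) = 2/(560 + 1) + (15/2 + 269/(-157)) = 2/561 + (15/2 + 269*(-1/157)) = 2*(1/561) + (15/2 - 269/157) = 2/561 + 1817/314 = 1019965/176154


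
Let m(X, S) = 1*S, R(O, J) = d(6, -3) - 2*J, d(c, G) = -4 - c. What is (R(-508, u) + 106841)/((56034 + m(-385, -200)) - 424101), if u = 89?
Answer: -106653/368267 ≈ -0.28961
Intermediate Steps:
R(O, J) = -10 - 2*J (R(O, J) = (-4 - 1*6) - 2*J = (-4 - 6) - 2*J = -10 - 2*J)
m(X, S) = S
(R(-508, u) + 106841)/((56034 + m(-385, -200)) - 424101) = ((-10 - 2*89) + 106841)/((56034 - 200) - 424101) = ((-10 - 178) + 106841)/(55834 - 424101) = (-188 + 106841)/(-368267) = 106653*(-1/368267) = -106653/368267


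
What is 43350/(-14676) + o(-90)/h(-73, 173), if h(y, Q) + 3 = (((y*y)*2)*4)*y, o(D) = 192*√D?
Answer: -7225/2446 - 576*I*√10/3112139 ≈ -2.9538 - 0.00058528*I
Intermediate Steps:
h(y, Q) = -3 + 8*y³ (h(y, Q) = -3 + (((y*y)*2)*4)*y = -3 + ((y²*2)*4)*y = -3 + ((2*y²)*4)*y = -3 + (8*y²)*y = -3 + 8*y³)
43350/(-14676) + o(-90)/h(-73, 173) = 43350/(-14676) + (192*√(-90))/(-3 + 8*(-73)³) = 43350*(-1/14676) + (192*(3*I*√10))/(-3 + 8*(-389017)) = -7225/2446 + (576*I*√10)/(-3 - 3112136) = -7225/2446 + (576*I*√10)/(-3112139) = -7225/2446 + (576*I*√10)*(-1/3112139) = -7225/2446 - 576*I*√10/3112139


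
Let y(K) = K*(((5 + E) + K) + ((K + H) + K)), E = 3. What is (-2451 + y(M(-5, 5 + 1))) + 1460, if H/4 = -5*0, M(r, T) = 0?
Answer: -991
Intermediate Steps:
H = 0 (H = 4*(-5*0) = 4*0 = 0)
y(K) = K*(8 + 3*K) (y(K) = K*(((5 + 3) + K) + ((K + 0) + K)) = K*((8 + K) + (K + K)) = K*((8 + K) + 2*K) = K*(8 + 3*K))
(-2451 + y(M(-5, 5 + 1))) + 1460 = (-2451 + 0*(8 + 3*0)) + 1460 = (-2451 + 0*(8 + 0)) + 1460 = (-2451 + 0*8) + 1460 = (-2451 + 0) + 1460 = -2451 + 1460 = -991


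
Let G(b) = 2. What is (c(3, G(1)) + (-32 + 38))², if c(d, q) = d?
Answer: 81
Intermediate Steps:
(c(3, G(1)) + (-32 + 38))² = (3 + (-32 + 38))² = (3 + 6)² = 9² = 81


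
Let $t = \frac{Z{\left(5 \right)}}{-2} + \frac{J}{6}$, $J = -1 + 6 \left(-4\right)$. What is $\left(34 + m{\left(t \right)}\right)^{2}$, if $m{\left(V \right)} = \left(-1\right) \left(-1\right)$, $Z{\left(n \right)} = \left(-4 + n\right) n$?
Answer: $1225$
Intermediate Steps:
$Z{\left(n \right)} = n \left(-4 + n\right)$
$J = -25$ ($J = -1 - 24 = -25$)
$t = - \frac{20}{3}$ ($t = \frac{5 \left(-4 + 5\right)}{-2} - \frac{25}{6} = 5 \cdot 1 \left(- \frac{1}{2}\right) - \frac{25}{6} = 5 \left(- \frac{1}{2}\right) - \frac{25}{6} = - \frac{5}{2} - \frac{25}{6} = - \frac{20}{3} \approx -6.6667$)
$m{\left(V \right)} = 1$
$\left(34 + m{\left(t \right)}\right)^{2} = \left(34 + 1\right)^{2} = 35^{2} = 1225$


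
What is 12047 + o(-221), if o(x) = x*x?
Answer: 60888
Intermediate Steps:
o(x) = x²
12047 + o(-221) = 12047 + (-221)² = 12047 + 48841 = 60888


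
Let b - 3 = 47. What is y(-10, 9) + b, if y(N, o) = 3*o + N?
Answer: 67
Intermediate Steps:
y(N, o) = N + 3*o
b = 50 (b = 3 + 47 = 50)
y(-10, 9) + b = (-10 + 3*9) + 50 = (-10 + 27) + 50 = 17 + 50 = 67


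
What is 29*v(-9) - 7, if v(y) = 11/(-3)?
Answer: -340/3 ≈ -113.33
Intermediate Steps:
v(y) = -11/3 (v(y) = 11*(-⅓) = -11/3)
29*v(-9) - 7 = 29*(-11/3) - 7 = -319/3 - 7 = -340/3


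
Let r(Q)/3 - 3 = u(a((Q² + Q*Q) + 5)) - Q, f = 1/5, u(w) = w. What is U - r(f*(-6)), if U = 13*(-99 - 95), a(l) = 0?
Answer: -12673/5 ≈ -2534.6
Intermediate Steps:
U = -2522 (U = 13*(-194) = -2522)
f = ⅕ (f = 1*(⅕) = ⅕ ≈ 0.20000)
r(Q) = 9 - 3*Q (r(Q) = 9 + 3*(0 - Q) = 9 + 3*(-Q) = 9 - 3*Q)
U - r(f*(-6)) = -2522 - (9 - 3*(-6)/5) = -2522 - (9 - 3*(-6/5)) = -2522 - (9 + 18/5) = -2522 - 1*63/5 = -2522 - 63/5 = -12673/5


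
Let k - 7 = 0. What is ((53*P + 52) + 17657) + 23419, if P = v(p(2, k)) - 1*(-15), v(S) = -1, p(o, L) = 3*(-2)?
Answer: 41870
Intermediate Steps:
k = 7 (k = 7 + 0 = 7)
p(o, L) = -6
P = 14 (P = -1 - 1*(-15) = -1 + 15 = 14)
((53*P + 52) + 17657) + 23419 = ((53*14 + 52) + 17657) + 23419 = ((742 + 52) + 17657) + 23419 = (794 + 17657) + 23419 = 18451 + 23419 = 41870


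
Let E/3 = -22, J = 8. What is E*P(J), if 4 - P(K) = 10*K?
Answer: 5016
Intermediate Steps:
E = -66 (E = 3*(-22) = -66)
P(K) = 4 - 10*K
E*P(J) = -66*(4 - 10*8) = -66*(4 - 80) = -66*(-76) = 5016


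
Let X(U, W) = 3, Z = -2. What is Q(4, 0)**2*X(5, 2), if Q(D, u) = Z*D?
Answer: 192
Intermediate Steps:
Q(D, u) = -2*D
Q(4, 0)**2*X(5, 2) = (-2*4)**2*3 = (-8)**2*3 = 64*3 = 192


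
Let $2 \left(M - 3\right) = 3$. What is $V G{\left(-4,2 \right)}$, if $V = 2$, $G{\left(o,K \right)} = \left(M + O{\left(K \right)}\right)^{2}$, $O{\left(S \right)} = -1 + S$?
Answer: $\frac{121}{2} \approx 60.5$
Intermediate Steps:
$M = \frac{9}{2}$ ($M = 3 + \frac{1}{2} \cdot 3 = 3 + \frac{3}{2} = \frac{9}{2} \approx 4.5$)
$G{\left(o,K \right)} = \left(\frac{7}{2} + K\right)^{2}$ ($G{\left(o,K \right)} = \left(\frac{9}{2} + \left(-1 + K\right)\right)^{2} = \left(\frac{7}{2} + K\right)^{2}$)
$V G{\left(-4,2 \right)} = 2 \frac{\left(7 + 2 \cdot 2\right)^{2}}{4} = 2 \frac{\left(7 + 4\right)^{2}}{4} = 2 \frac{11^{2}}{4} = 2 \cdot \frac{1}{4} \cdot 121 = 2 \cdot \frac{121}{4} = \frac{121}{2}$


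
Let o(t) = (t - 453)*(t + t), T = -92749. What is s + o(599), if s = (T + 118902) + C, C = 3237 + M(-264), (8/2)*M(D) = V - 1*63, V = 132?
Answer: 817261/4 ≈ 2.0432e+5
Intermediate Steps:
M(D) = 69/4 (M(D) = (132 - 1*63)/4 = (132 - 63)/4 = (1/4)*69 = 69/4)
o(t) = 2*t*(-453 + t) (o(t) = (-453 + t)*(2*t) = 2*t*(-453 + t))
C = 13017/4 (C = 3237 + 69/4 = 13017/4 ≈ 3254.3)
s = 117629/4 (s = (-92749 + 118902) + 13017/4 = 26153 + 13017/4 = 117629/4 ≈ 29407.)
s + o(599) = 117629/4 + 2*599*(-453 + 599) = 117629/4 + 2*599*146 = 117629/4 + 174908 = 817261/4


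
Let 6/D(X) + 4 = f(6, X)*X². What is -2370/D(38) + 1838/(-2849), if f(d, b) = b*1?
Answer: -61745979978/2849 ≈ -2.1673e+7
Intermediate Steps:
f(d, b) = b
D(X) = 6/(-4 + X³) (D(X) = 6/(-4 + X*X²) = 6/(-4 + X³))
-2370/D(38) + 1838/(-2849) = -2370/(6/(-4 + 38³)) + 1838/(-2849) = -2370/(6/(-4 + 54872)) + 1838*(-1/2849) = -2370/(6/54868) - 1838/2849 = -2370/(6*(1/54868)) - 1838/2849 = -2370/3/27434 - 1838/2849 = -2370*27434/3 - 1838/2849 = -21672860 - 1838/2849 = -61745979978/2849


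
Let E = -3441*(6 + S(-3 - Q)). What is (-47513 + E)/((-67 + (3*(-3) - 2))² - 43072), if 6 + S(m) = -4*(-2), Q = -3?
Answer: 75041/36988 ≈ 2.0288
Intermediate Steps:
S(m) = 2 (S(m) = -6 - 4*(-2) = -6 + 8 = 2)
E = -27528 (E = -3441*(6 + 2) = -3441*8 = -27528)
(-47513 + E)/((-67 + (3*(-3) - 2))² - 43072) = (-47513 - 27528)/((-67 + (3*(-3) - 2))² - 43072) = -75041/((-67 + (-9 - 2))² - 43072) = -75041/((-67 - 11)² - 43072) = -75041/((-78)² - 43072) = -75041/(6084 - 43072) = -75041/(-36988) = -75041*(-1/36988) = 75041/36988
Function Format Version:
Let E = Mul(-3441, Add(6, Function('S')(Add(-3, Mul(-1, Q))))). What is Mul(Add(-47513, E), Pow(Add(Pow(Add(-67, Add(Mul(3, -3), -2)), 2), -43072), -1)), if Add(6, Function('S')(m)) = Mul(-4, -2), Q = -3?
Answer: Rational(75041, 36988) ≈ 2.0288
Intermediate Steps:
Function('S')(m) = 2 (Function('S')(m) = Add(-6, Mul(-4, -2)) = Add(-6, 8) = 2)
E = -27528 (E = Mul(-3441, Add(6, 2)) = Mul(-3441, 8) = -27528)
Mul(Add(-47513, E), Pow(Add(Pow(Add(-67, Add(Mul(3, -3), -2)), 2), -43072), -1)) = Mul(Add(-47513, -27528), Pow(Add(Pow(Add(-67, Add(Mul(3, -3), -2)), 2), -43072), -1)) = Mul(-75041, Pow(Add(Pow(Add(-67, Add(-9, -2)), 2), -43072), -1)) = Mul(-75041, Pow(Add(Pow(Add(-67, -11), 2), -43072), -1)) = Mul(-75041, Pow(Add(Pow(-78, 2), -43072), -1)) = Mul(-75041, Pow(Add(6084, -43072), -1)) = Mul(-75041, Pow(-36988, -1)) = Mul(-75041, Rational(-1, 36988)) = Rational(75041, 36988)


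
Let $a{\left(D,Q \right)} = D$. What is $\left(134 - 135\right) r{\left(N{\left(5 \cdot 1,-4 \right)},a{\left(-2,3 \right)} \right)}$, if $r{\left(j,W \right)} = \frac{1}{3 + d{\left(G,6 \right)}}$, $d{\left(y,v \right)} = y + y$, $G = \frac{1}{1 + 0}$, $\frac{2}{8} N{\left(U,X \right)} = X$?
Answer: $- \frac{1}{5} \approx -0.2$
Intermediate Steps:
$N{\left(U,X \right)} = 4 X$
$G = 1$ ($G = 1^{-1} = 1$)
$d{\left(y,v \right)} = 2 y$
$r{\left(j,W \right)} = \frac{1}{5}$ ($r{\left(j,W \right)} = \frac{1}{3 + 2 \cdot 1} = \frac{1}{3 + 2} = \frac{1}{5}$)
$\left(134 - 135\right) r{\left(N{\left(5 \cdot 1,-4 \right)},a{\left(-2,3 \right)} \right)} = \left(134 - 135\right) \frac{1}{5} = \left(-1\right) \frac{1}{5} = - \frac{1}{5}$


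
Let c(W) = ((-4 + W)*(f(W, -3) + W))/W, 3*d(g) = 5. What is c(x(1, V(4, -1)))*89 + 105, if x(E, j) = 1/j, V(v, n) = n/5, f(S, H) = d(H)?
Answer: -429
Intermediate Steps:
d(g) = 5/3 (d(g) = (⅓)*5 = 5/3)
f(S, H) = 5/3
V(v, n) = n/5 (V(v, n) = n*(⅕) = n/5)
c(W) = (-4 + W)*(5/3 + W)/W (c(W) = ((-4 + W)*(5/3 + W))/W = (-4 + W)*(5/3 + W)/W)
c(x(1, V(4, -1)))*89 + 105 = (-7/3 + 1/((⅕)*(-1)) - 20*(⅕)*(-1)/3)*89 + 105 = (-7/3 + 1/(-⅕) - 20/(3*(1/(-⅕))))*89 + 105 = (-7/3 - 5 - 20/3/(-5))*89 + 105 = (-7/3 - 5 - 20/3*(-⅕))*89 + 105 = (-7/3 - 5 + 4/3)*89 + 105 = -6*89 + 105 = -534 + 105 = -429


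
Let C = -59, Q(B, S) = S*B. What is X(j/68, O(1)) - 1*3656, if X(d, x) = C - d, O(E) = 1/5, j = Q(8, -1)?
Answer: -63153/17 ≈ -3714.9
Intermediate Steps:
Q(B, S) = B*S
j = -8 (j = 8*(-1) = -8)
O(E) = ⅕
X(d, x) = -59 - d
X(j/68, O(1)) - 1*3656 = (-59 - (-8)/68) - 1*3656 = (-59 - (-8)/68) - 3656 = (-59 - 1*(-2/17)) - 3656 = (-59 + 2/17) - 3656 = -1001/17 - 3656 = -63153/17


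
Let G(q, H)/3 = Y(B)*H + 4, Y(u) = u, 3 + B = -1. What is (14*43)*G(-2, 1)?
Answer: 0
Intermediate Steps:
B = -4 (B = -3 - 1 = -4)
G(q, H) = 12 - 12*H (G(q, H) = 3*(-4*H + 4) = 3*(4 - 4*H) = 12 - 12*H)
(14*43)*G(-2, 1) = (14*43)*(12 - 12*1) = 602*(12 - 12) = 602*0 = 0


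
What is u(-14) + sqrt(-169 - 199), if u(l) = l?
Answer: -14 + 4*I*sqrt(23) ≈ -14.0 + 19.183*I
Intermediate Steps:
u(-14) + sqrt(-169 - 199) = -14 + sqrt(-169 - 199) = -14 + sqrt(-368) = -14 + 4*I*sqrt(23)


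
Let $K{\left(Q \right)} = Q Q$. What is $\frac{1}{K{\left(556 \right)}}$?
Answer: $\frac{1}{309136} \approx 3.2348 \cdot 10^{-6}$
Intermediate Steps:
$K{\left(Q \right)} = Q^{2}$
$\frac{1}{K{\left(556 \right)}} = \frac{1}{556^{2}} = \frac{1}{309136}$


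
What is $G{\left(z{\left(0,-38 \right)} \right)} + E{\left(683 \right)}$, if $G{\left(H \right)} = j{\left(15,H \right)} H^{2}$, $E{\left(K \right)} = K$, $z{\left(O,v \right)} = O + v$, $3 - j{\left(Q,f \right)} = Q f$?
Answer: $828095$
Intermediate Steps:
$j{\left(Q,f \right)} = 3 - Q f$
$G{\left(H \right)} = H^{2} \left(3 - 15 H\right)$ ($G{\left(H \right)} = \left(3 - 15 H\right) H^{2} = H^{2} \left(3 - 15 H\right)$)
$G{\left(z{\left(0,-38 \right)} \right)} + E{\left(683 \right)} = \left(0 - 38\right)^{2} \left(3 - 15 \left(0 - 38\right)\right) + 683 = \left(-38\right)^{2} \left(3 - -570\right) + 683 = 1444 \left(3 + 570\right) + 683 = 1444 \cdot 573 + 683 = 827412 + 683 = 828095$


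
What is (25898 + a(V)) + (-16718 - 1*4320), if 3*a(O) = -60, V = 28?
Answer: 4840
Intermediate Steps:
a(O) = -20 (a(O) = (⅓)*(-60) = -20)
(25898 + a(V)) + (-16718 - 1*4320) = (25898 - 20) + (-16718 - 1*4320) = 25878 + (-16718 - 4320) = 25878 - 21038 = 4840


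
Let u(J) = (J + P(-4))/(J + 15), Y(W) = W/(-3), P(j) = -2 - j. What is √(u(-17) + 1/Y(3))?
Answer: √26/2 ≈ 2.5495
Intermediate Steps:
Y(W) = -W/3 (Y(W) = W*(-⅓) = -W/3)
u(J) = (2 + J)/(15 + J) (u(J) = (J + (-2 - 1*(-4)))/(J + 15) = (J + (-2 + 4))/(15 + J) = (J + 2)/(15 + J) = (2 + J)/(15 + J))
√(u(-17) + 1/Y(3)) = √((2 - 17)/(15 - 17) + 1/(-⅓*3)) = √(-15/(-2) + 1/(-1)) = √(-½*(-15) - 1) = √(15/2 - 1) = √(13/2) = √26/2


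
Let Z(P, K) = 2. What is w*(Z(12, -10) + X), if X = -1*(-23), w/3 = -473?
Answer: -35475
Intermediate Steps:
w = -1419 (w = 3*(-473) = -1419)
X = 23
w*(Z(12, -10) + X) = -1419*(2 + 23) = -1419*25 = -35475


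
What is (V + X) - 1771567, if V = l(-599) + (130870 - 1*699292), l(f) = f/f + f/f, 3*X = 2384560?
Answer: -4635401/3 ≈ -1.5451e+6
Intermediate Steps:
X = 2384560/3 (X = (⅓)*2384560 = 2384560/3 ≈ 7.9485e+5)
l(f) = 2 (l(f) = 1 + 1 = 2)
V = -568420 (V = 2 + (130870 - 1*699292) = 2 + (130870 - 699292) = 2 - 568422 = -568420)
(V + X) - 1771567 = (-568420 + 2384560/3) - 1771567 = 679300/3 - 1771567 = -4635401/3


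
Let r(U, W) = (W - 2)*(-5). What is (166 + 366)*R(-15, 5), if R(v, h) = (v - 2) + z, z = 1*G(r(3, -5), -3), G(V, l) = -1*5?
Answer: -11704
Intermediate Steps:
r(U, W) = 10 - 5*W (r(U, W) = (-2 + W)*(-5) = 10 - 5*W)
G(V, l) = -5
z = -5 (z = 1*(-5) = -5)
R(v, h) = -7 + v (R(v, h) = (v - 2) - 5 = (-2 + v) - 5 = -7 + v)
(166 + 366)*R(-15, 5) = (166 + 366)*(-7 - 15) = 532*(-22) = -11704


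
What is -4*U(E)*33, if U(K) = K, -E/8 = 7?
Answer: 7392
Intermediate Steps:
E = -56 (E = -8*7 = -56)
-4*U(E)*33 = -4*(-56)*33 = 224*33 = 7392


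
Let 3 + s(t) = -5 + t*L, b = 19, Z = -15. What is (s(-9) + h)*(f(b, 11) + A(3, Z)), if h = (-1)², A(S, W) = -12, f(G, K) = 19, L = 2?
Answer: -175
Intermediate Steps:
h = 1
s(t) = -8 + 2*t (s(t) = -3 + (-5 + t*2) = -3 + (-5 + 2*t) = -8 + 2*t)
(s(-9) + h)*(f(b, 11) + A(3, Z)) = ((-8 + 2*(-9)) + 1)*(19 - 12) = ((-8 - 18) + 1)*7 = (-26 + 1)*7 = -25*7 = -175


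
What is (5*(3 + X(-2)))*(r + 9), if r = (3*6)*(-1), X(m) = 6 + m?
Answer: -315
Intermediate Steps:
r = -18 (r = 18*(-1) = -18)
(5*(3 + X(-2)))*(r + 9) = (5*(3 + (6 - 2)))*(-18 + 9) = (5*(3 + 4))*(-9) = (5*7)*(-9) = 35*(-9) = -315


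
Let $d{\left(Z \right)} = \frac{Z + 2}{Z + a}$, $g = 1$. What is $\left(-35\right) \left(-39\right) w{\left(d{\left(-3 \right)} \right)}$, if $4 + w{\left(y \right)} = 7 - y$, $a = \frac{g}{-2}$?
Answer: $3705$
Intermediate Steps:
$a = - \frac{1}{2}$ ($a = 1 \frac{1}{-2} = 1 \left(- \frac{1}{2}\right) = - \frac{1}{2} \approx -0.5$)
$d{\left(Z \right)} = \frac{2 + Z}{- \frac{1}{2} + Z}$ ($d{\left(Z \right)} = \frac{Z + 2}{Z - \frac{1}{2}} = \frac{2 + Z}{- \frac{1}{2} + Z}$)
$w{\left(y \right)} = 3 - y$ ($w{\left(y \right)} = -4 - \left(-7 + y\right) = 3 - y$)
$\left(-35\right) \left(-39\right) w{\left(d{\left(-3 \right)} \right)} = \left(-35\right) \left(-39\right) \left(3 - \frac{2 \left(2 - 3\right)}{-1 + 2 \left(-3\right)}\right) = 1365 \left(3 - 2 \frac{1}{-1 - 6} \left(-1\right)\right) = 1365 \left(3 - 2 \frac{1}{-7} \left(-1\right)\right) = 1365 \left(3 - 2 \left(- \frac{1}{7}\right) \left(-1\right)\right) = 1365 \left(3 - \frac{2}{7}\right) = 1365 \cdot \frac{19}{7} = 3705$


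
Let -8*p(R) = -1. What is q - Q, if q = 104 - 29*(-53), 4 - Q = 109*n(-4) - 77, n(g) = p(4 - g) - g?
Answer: 16077/8 ≈ 2009.6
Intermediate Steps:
p(R) = 1/8 (p(R) = -1/8*(-1) = 1/8)
n(g) = 1/8 - g
Q = -2949/8 (Q = 4 - (109*(1/8 - 1*(-4)) - 77) = 4 - (109*(1/8 + 4) - 77) = 4 - (109*(33/8) - 77) = 4 - (3597/8 - 77) = 4 - 1*2981/8 = 4 - 2981/8 = -2949/8 ≈ -368.63)
q = 1641 (q = 104 + 1537 = 1641)
q - Q = 1641 - 1*(-2949/8) = 1641 + 2949/8 = 16077/8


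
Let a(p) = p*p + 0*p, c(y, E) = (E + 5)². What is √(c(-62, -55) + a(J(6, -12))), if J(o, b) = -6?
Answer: 2*√634 ≈ 50.359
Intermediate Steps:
c(y, E) = (5 + E)²
a(p) = p² (a(p) = p² + 0 = p²)
√(c(-62, -55) + a(J(6, -12))) = √((5 - 55)² + (-6)²) = √((-50)² + 36) = √(2500 + 36) = √2536 = 2*√634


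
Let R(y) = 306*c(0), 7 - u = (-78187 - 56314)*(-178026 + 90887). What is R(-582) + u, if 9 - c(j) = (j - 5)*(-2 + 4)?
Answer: -11720276818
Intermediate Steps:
c(j) = 19 - 2*j (c(j) = 9 - (j - 5)*(-2 + 4) = 9 - (-5 + j)*2 = 9 - (-10 + 2*j) = 9 + (10 - 2*j) = 19 - 2*j)
u = -11720282632 (u = 7 - (-78187 - 56314)*(-178026 + 90887) = 7 - (-134501)*(-87139) = 7 - 1*11720282639 = 7 - 11720282639 = -11720282632)
R(y) = 5814 (R(y) = 306*(19 - 2*0) = 306*(19 + 0) = 306*19 = 5814)
R(-582) + u = 5814 - 11720282632 = -11720276818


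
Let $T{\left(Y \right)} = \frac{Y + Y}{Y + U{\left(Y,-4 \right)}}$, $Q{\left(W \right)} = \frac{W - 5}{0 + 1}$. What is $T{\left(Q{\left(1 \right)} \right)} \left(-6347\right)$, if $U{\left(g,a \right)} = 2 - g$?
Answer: $25388$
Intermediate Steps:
$Q{\left(W \right)} = -5 + W$ ($Q{\left(W \right)} = \frac{-5 + W}{1} = \left(-5 + W\right) 1 = -5 + W$)
$T{\left(Y \right)} = Y$ ($T{\left(Y \right)} = \frac{Y + Y}{Y - \left(-2 + Y\right)} = \frac{2 Y}{2} = 2 Y \frac{1}{2} = Y$)
$T{\left(Q{\left(1 \right)} \right)} \left(-6347\right) = \left(-5 + 1\right) \left(-6347\right) = \left(-4\right) \left(-6347\right) = 25388$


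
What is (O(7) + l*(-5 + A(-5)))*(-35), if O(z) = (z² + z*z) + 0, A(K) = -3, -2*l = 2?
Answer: -3710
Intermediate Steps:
l = -1 (l = -½*2 = -1)
O(z) = 2*z² (O(z) = (z² + z²) + 0 = 2*z² + 0 = 2*z²)
(O(7) + l*(-5 + A(-5)))*(-35) = (2*7² - (-5 - 3))*(-35) = (2*49 - 1*(-8))*(-35) = (98 + 8)*(-35) = 106*(-35) = -3710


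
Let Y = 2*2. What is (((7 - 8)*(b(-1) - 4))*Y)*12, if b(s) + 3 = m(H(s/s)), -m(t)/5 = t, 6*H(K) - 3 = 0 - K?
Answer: 416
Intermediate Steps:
H(K) = 1/2 - K/6 (H(K) = 1/2 + (0 - K)/6 = 1/2 + (-K)/6 = 1/2 - K/6)
Y = 4
m(t) = -5*t
b(s) = -14/3 (b(s) = -3 - 5*(1/2 - s/(6*s)) = -3 - 5*(1/2 - 1/6*1) = -3 - 5*(1/2 - 1/6) = -3 - 5*1/3 = -3 - 5/3 = -14/3)
(((7 - 8)*(b(-1) - 4))*Y)*12 = (((7 - 8)*(-14/3 - 4))*4)*12 = (-1*(-26/3)*4)*12 = ((26/3)*4)*12 = (104/3)*12 = 416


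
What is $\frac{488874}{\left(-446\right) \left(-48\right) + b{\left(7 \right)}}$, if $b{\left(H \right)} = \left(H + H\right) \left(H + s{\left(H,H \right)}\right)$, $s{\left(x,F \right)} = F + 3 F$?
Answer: $\frac{244437}{10949} \approx 22.325$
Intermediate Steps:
$s{\left(x,F \right)} = 4 F$
$b{\left(H \right)} = 10 H^{2}$ ($b{\left(H \right)} = \left(H + H\right) \left(H + 4 H\right) = 2 H 5 H = 10 H^{2}$)
$\frac{488874}{\left(-446\right) \left(-48\right) + b{\left(7 \right)}} = \frac{488874}{\left(-446\right) \left(-48\right) + 10 \cdot 7^{2}} = \frac{488874}{21408 + 10 \cdot 49} = \frac{488874}{21408 + 490} = \frac{488874}{21898} = 488874 \cdot \frac{1}{21898} = \frac{244437}{10949}$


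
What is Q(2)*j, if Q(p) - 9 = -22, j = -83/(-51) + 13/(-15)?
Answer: -2522/255 ≈ -9.8902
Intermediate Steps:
j = 194/255 (j = -83*(-1/51) + 13*(-1/15) = 83/51 - 13/15 = 194/255 ≈ 0.76078)
Q(p) = -13 (Q(p) = 9 - 22 = -13)
Q(2)*j = -13*194/255 = -2522/255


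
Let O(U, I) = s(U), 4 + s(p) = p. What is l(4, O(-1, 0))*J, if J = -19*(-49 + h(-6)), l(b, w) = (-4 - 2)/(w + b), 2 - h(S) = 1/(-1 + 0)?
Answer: 5244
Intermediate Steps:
s(p) = -4 + p
h(S) = 3 (h(S) = 2 - 1/(-1 + 0) = 2 - 1/(-1) = 2 - 1*(-1) = 2 + 1 = 3)
O(U, I) = -4 + U
l(b, w) = -6/(b + w)
J = 874 (J = -19*(-49 + 3) = -19*(-46) = 874)
l(4, O(-1, 0))*J = -6/(4 + (-4 - 1))*874 = -6/(4 - 5)*874 = -6/(-1)*874 = -6*(-1)*874 = 6*874 = 5244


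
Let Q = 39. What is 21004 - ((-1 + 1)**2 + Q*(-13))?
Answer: 21511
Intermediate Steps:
21004 - ((-1 + 1)**2 + Q*(-13)) = 21004 - ((-1 + 1)**2 + 39*(-13)) = 21004 - (0**2 - 507) = 21004 - (0 - 507) = 21004 - 1*(-507) = 21004 + 507 = 21511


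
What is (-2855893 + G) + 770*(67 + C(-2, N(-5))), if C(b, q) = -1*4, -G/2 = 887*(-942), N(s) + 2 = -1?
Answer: -1136275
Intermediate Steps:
N(s) = -3 (N(s) = -2 - 1 = -3)
G = 1671108 (G = -1774*(-942) = -2*(-835554) = 1671108)
C(b, q) = -4
(-2855893 + G) + 770*(67 + C(-2, N(-5))) = (-2855893 + 1671108) + 770*(67 - 4) = -1184785 + 770*63 = -1184785 + 48510 = -1136275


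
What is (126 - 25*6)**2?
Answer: 576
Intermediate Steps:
(126 - 25*6)**2 = (126 - 150)**2 = (-24)**2 = 576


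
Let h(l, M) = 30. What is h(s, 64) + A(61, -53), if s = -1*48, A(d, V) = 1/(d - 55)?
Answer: 181/6 ≈ 30.167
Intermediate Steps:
A(d, V) = 1/(-55 + d)
s = -48
h(s, 64) + A(61, -53) = 30 + 1/(-55 + 61) = 30 + 1/6 = 181/6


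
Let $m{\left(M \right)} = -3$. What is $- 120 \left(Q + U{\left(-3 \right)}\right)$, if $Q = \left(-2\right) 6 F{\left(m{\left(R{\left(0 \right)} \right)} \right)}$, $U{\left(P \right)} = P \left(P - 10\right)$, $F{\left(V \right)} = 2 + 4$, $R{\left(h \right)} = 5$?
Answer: $3960$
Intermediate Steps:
$F{\left(V \right)} = 6$
$U{\left(P \right)} = P \left(-10 + P\right)$
$Q = -72$ ($Q = \left(-2\right) 6 \cdot 6 = \left(-12\right) 6 = -72$)
$- 120 \left(Q + U{\left(-3 \right)}\right) = - 120 \left(-72 - 3 \left(-10 - 3\right)\right) = - 120 \left(-72 - -39\right) = - 120 \left(-72 + 39\right) = \left(-120\right) \left(-33\right) = 3960$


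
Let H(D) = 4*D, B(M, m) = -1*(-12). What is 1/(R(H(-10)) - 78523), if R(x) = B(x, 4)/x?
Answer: -10/785233 ≈ -1.2735e-5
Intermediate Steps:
B(M, m) = 12
R(x) = 12/x
1/(R(H(-10)) - 78523) = 1/(12/((4*(-10))) - 78523) = 1/(12/(-40) - 78523) = 1/(12*(-1/40) - 78523) = 1/(-3/10 - 78523) = 1/(-785233/10) = -10/785233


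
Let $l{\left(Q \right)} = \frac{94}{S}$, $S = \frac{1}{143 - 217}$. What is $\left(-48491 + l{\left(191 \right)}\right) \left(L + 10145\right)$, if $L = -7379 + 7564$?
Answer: $-572767510$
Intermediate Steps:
$S = - \frac{1}{74}$ ($S = \frac{1}{-74} = - \frac{1}{74} \approx -0.013514$)
$l{\left(Q \right)} = -6956$ ($l{\left(Q \right)} = \frac{94}{- \frac{1}{74}} = 94 \left(-74\right) = -6956$)
$L = 185$
$\left(-48491 + l{\left(191 \right)}\right) \left(L + 10145\right) = \left(-48491 - 6956\right) \left(185 + 10145\right) = \left(-55447\right) 10330 = -572767510$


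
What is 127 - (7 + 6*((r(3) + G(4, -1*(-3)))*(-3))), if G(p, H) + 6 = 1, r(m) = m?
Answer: 84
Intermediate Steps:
G(p, H) = -5 (G(p, H) = -6 + 1 = -5)
127 - (7 + 6*((r(3) + G(4, -1*(-3)))*(-3))) = 127 - (7 + 6*((3 - 5)*(-3))) = 127 - (7 + 6*(-2*(-3))) = 127 - (7 + 6*6) = 127 - (7 + 36) = 127 - 1*43 = 127 - 43 = 84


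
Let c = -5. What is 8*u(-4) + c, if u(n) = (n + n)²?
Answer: 507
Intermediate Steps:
u(n) = 4*n² (u(n) = (2*n)² = 4*n²)
8*u(-4) + c = 8*(4*(-4)²) - 5 = 8*(4*16) - 5 = 8*64 - 5 = 512 - 5 = 507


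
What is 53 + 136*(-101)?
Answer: -13683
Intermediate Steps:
53 + 136*(-101) = 53 - 13736 = -13683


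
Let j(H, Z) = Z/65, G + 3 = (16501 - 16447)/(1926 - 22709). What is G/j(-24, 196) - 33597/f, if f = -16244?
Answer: 4435467051/4135588387 ≈ 1.0725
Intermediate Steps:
G = -62403/20783 (G = -3 + (16501 - 16447)/(1926 - 22709) = -3 + 54/(-20783) = -3 + 54*(-1/20783) = -3 - 54/20783 = -62403/20783 ≈ -3.0026)
j(H, Z) = Z/65 (j(H, Z) = Z*(1/65) = Z/65)
G/j(-24, 196) - 33597/f = -62403/(20783*((1/65)*196)) - 33597/(-16244) = -62403/(20783*196/65) - 33597*(-1/16244) = -62403/20783*65/196 + 33597/16244 = -4056195/4073468 + 33597/16244 = 4435467051/4135588387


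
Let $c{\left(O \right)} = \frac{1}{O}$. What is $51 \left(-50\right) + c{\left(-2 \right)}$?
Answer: $- \frac{5101}{2} \approx -2550.5$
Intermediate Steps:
$51 \left(-50\right) + c{\left(-2 \right)} = 51 \left(-50\right) + \frac{1}{-2} = -2550 - \frac{1}{2} = - \frac{5101}{2}$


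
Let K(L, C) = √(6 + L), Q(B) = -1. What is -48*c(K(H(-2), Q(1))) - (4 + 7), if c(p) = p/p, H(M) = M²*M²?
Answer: -59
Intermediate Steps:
H(M) = M⁴
c(p) = 1
-48*c(K(H(-2), Q(1))) - (4 + 7) = -48*1 - (4 + 7) = -48 - 1*11 = -48 - 11 = -59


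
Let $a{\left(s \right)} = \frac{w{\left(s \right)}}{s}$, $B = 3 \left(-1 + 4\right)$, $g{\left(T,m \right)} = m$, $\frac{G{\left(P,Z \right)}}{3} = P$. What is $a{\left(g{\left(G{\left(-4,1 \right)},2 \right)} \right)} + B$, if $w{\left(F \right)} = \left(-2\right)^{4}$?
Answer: $17$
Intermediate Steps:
$w{\left(F \right)} = 16$
$G{\left(P,Z \right)} = 3 P$
$B = 9$ ($B = 3 \cdot 3 = 9$)
$a{\left(s \right)} = \frac{16}{s}$
$a{\left(g{\left(G{\left(-4,1 \right)},2 \right)} \right)} + B = \frac{16}{2} + 9 = 16 \cdot \frac{1}{2} + 9 = 8 + 9 = 17$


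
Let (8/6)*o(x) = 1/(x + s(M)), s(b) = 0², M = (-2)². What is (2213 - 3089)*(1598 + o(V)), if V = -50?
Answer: -69991743/50 ≈ -1.3998e+6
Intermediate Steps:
M = 4
s(b) = 0
o(x) = 3/(4*x) (o(x) = 3/(4*(x + 0)) = 3/(4*x))
(2213 - 3089)*(1598 + o(V)) = (2213 - 3089)*(1598 + (¾)/(-50)) = -876*(1598 + (¾)*(-1/50)) = -876*(1598 - 3/200) = -876*319597/200 = -69991743/50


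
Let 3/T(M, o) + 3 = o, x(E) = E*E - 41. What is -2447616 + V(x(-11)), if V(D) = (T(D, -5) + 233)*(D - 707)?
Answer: -20747775/8 ≈ -2.5935e+6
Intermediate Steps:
x(E) = -41 + E² (x(E) = E² - 41 = -41 + E²)
T(M, o) = 3/(-3 + o)
V(D) = -1315727/8 + 1861*D/8 (V(D) = (3/(-3 - 5) + 233)*(D - 707) = (3/(-8) + 233)*(-707 + D) = (3*(-⅛) + 233)*(-707 + D) = (-3/8 + 233)*(-707 + D) = 1861*(-707 + D)/8 = -1315727/8 + 1861*D/8)
-2447616 + V(x(-11)) = -2447616 + (-1315727/8 + 1861*(-41 + (-11)²)/8) = -2447616 + (-1315727/8 + 1861*(-41 + 121)/8) = -2447616 + (-1315727/8 + (1861/8)*80) = -2447616 + (-1315727/8 + 18610) = -2447616 - 1166847/8 = -20747775/8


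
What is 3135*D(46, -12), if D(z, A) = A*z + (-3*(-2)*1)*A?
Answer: -1956240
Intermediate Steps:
D(z, A) = 6*A + A*z (D(z, A) = A*z + (6*1)*A = A*z + 6*A = 6*A + A*z)
3135*D(46, -12) = 3135*(-12*(6 + 46)) = 3135*(-12*52) = 3135*(-624) = -1956240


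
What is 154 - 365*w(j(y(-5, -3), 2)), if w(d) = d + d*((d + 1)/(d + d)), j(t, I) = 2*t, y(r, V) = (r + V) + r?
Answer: 28413/2 ≈ 14207.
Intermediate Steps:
y(r, V) = V + 2*r (y(r, V) = (V + r) + r = V + 2*r)
w(d) = 1/2 + 3*d/2 (w(d) = d + d*((1 + d)/((2*d))) = d + d*((1 + d)*(1/(2*d))) = d + d*((1 + d)/(2*d)) = d + (1/2 + d/2) = 1/2 + 3*d/2)
154 - 365*w(j(y(-5, -3), 2)) = 154 - 365*(1/2 + 3*(2*(-3 + 2*(-5)))/2) = 154 - 365*(1/2 + 3*(2*(-3 - 10))/2) = 154 - 365*(1/2 + 3*(2*(-13))/2) = 154 - 365*(1/2 + (3/2)*(-26)) = 154 - 365*(1/2 - 39) = 154 - 365*(-77/2) = 154 + 28105/2 = 28413/2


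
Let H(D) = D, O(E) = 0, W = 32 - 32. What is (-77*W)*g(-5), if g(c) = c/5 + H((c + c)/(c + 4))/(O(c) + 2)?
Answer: 0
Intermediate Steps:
W = 0
g(c) = c/5 + c/(4 + c) (g(c) = c/5 + ((c + c)/(c + 4))/(0 + 2) = c*(1/5) + ((2*c)/(4 + c))/2 = c/5 + (2*c/(4 + c))*(1/2) = c/5 + c/(4 + c))
(-77*W)*g(-5) = (-77*0)*((1/5)*(-5)*(9 - 5)/(4 - 5)) = 0*((1/5)*(-5)*4/(-1)) = 0*((1/5)*(-5)*(-1)*4) = 0*4 = 0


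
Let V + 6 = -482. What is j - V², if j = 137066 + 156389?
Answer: 55311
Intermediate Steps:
V = -488 (V = -6 - 482 = -488)
j = 293455
j - V² = 293455 - 1*(-488)² = 293455 - 1*238144 = 293455 - 238144 = 55311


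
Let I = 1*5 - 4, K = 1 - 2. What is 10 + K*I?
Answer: 9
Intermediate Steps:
K = -1
I = 1 (I = 5 - 4 = 1)
10 + K*I = 10 - 1*1 = 10 - 1 = 9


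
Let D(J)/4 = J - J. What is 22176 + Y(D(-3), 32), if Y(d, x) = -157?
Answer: 22019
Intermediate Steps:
D(J) = 0 (D(J) = 4*(J - J) = 4*0 = 0)
22176 + Y(D(-3), 32) = 22176 - 157 = 22019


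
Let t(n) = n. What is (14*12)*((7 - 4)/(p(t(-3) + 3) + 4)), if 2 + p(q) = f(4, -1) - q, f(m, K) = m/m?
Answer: 168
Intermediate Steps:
f(m, K) = 1
p(q) = -1 - q (p(q) = -2 + (1 - q) = -1 - q)
(14*12)*((7 - 4)/(p(t(-3) + 3) + 4)) = (14*12)*((7 - 4)/((-1 - (-3 + 3)) + 4)) = 168*(3/((-1 - 1*0) + 4)) = 168*(3/((-1 + 0) + 4)) = 168*(3/(-1 + 4)) = 168*(3/3) = 168*(3*(⅓)) = 168*1 = 168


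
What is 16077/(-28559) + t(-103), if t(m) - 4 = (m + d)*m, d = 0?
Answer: 303080590/28559 ≈ 10612.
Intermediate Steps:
t(m) = 4 + m² (t(m) = 4 + (m + 0)*m = 4 + m*m = 4 + m²)
16077/(-28559) + t(-103) = 16077/(-28559) + (4 + (-103)²) = 16077*(-1/28559) + (4 + 10609) = -16077/28559 + 10613 = 303080590/28559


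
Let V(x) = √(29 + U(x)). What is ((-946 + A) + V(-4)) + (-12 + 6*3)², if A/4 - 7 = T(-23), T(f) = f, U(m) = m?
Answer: -969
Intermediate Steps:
V(x) = √(29 + x)
A = -64 (A = 28 + 4*(-23) = 28 - 92 = -64)
((-946 + A) + V(-4)) + (-12 + 6*3)² = ((-946 - 64) + √(29 - 4)) + (-12 + 6*3)² = (-1010 + √25) + (-12 + 18)² = (-1010 + 5) + 6² = -1005 + 36 = -969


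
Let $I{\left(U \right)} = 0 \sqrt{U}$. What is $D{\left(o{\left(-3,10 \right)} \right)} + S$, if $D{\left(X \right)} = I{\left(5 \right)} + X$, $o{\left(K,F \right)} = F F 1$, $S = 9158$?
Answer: $9258$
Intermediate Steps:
$o{\left(K,F \right)} = F^{2}$ ($o{\left(K,F \right)} = F^{2} \cdot 1 = F^{2}$)
$I{\left(U \right)} = 0$
$D{\left(X \right)} = X$ ($D{\left(X \right)} = 0 + X = X$)
$D{\left(o{\left(-3,10 \right)} \right)} + S = 10^{2} + 9158 = 100 + 9158 = 9258$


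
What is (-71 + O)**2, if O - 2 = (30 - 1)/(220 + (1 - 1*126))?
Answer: 42588676/9025 ≈ 4719.0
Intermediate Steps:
O = 219/95 (O = 2 + (30 - 1)/(220 + (1 - 1*126)) = 2 + 29/(220 + (1 - 126)) = 2 + 29/(220 - 125) = 2 + 29/95 = 219/95 ≈ 2.3053)
(-71 + O)**2 = (-71 + 219/95)**2 = (-6526/95)**2 = 42588676/9025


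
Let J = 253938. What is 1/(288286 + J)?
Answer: 1/542224 ≈ 1.8443e-6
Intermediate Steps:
1/(288286 + J) = 1/(288286 + 253938) = 1/542224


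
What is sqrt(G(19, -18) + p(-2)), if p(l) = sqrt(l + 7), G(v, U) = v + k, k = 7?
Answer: sqrt(26 + sqrt(5)) ≈ 5.3138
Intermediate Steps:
G(v, U) = 7 + v (G(v, U) = v + 7 = 7 + v)
p(l) = sqrt(7 + l)
sqrt(G(19, -18) + p(-2)) = sqrt((7 + 19) + sqrt(7 - 2)) = sqrt(26 + sqrt(5))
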